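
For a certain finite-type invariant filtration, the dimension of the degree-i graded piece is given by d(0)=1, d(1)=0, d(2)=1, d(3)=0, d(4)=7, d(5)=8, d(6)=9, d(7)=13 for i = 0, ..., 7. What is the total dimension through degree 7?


Total dimension = d(0) + d(1) + ... + d(7)
= 1 + 0 + 1 + 0 + 7 + 8 + 9 + 13
= 39

39


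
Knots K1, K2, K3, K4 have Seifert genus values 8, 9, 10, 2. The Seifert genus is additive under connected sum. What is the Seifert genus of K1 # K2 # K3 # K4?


The Seifert genus is additive under connected sum.
Seifert genus(K1 # K2 # K3 # K4) = (8) + (9) + (10) + (2)
= 29

29


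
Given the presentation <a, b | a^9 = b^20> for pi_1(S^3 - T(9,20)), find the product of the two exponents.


The relation is a^9 = b^20.
Product of exponents = 9 * 20
= 180

180


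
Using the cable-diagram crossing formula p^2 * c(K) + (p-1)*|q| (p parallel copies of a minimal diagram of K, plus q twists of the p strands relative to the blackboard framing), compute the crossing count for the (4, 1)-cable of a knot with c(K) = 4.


Step 1: Each of the c(K) crossings of the companion diagram becomes p*p = p^2 crossings among the p parallel strands, and each of the |q| twists s_1 s_2 ... s_(p-1) adds (p-1) crossings.
  Crossings = p^2 * c(K) + (p-1)*|q|
Step 2: = 4^2 * 4 + (4-1)*1
Step 3: = 16*4 + 3*1
Step 4: = 64 + 3 = 67

67


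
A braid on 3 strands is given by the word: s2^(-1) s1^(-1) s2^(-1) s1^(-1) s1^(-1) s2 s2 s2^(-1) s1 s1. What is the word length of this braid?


The word length counts the number of generators (including inverses).
Listing each generator: s2^(-1), s1^(-1), s2^(-1), s1^(-1), s1^(-1), s2, s2, s2^(-1), s1, s1
There are 10 generators in this braid word.

10


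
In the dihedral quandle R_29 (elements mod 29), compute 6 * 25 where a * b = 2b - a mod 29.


6 * 25 = 2*25 - 6 mod 29
= 50 - 6 mod 29
= 44 mod 29 = 15

15


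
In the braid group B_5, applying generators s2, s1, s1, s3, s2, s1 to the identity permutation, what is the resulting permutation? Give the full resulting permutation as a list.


Starting with identity [1, 2, 3, 4, 5].
Apply generators in sequence:
  After s2: [1, 3, 2, 4, 5]
  After s1: [3, 1, 2, 4, 5]
  After s1: [1, 3, 2, 4, 5]
  After s3: [1, 3, 4, 2, 5]
  After s2: [1, 4, 3, 2, 5]
  After s1: [4, 1, 3, 2, 5]
Final permutation: [4, 1, 3, 2, 5]

[4, 1, 3, 2, 5]


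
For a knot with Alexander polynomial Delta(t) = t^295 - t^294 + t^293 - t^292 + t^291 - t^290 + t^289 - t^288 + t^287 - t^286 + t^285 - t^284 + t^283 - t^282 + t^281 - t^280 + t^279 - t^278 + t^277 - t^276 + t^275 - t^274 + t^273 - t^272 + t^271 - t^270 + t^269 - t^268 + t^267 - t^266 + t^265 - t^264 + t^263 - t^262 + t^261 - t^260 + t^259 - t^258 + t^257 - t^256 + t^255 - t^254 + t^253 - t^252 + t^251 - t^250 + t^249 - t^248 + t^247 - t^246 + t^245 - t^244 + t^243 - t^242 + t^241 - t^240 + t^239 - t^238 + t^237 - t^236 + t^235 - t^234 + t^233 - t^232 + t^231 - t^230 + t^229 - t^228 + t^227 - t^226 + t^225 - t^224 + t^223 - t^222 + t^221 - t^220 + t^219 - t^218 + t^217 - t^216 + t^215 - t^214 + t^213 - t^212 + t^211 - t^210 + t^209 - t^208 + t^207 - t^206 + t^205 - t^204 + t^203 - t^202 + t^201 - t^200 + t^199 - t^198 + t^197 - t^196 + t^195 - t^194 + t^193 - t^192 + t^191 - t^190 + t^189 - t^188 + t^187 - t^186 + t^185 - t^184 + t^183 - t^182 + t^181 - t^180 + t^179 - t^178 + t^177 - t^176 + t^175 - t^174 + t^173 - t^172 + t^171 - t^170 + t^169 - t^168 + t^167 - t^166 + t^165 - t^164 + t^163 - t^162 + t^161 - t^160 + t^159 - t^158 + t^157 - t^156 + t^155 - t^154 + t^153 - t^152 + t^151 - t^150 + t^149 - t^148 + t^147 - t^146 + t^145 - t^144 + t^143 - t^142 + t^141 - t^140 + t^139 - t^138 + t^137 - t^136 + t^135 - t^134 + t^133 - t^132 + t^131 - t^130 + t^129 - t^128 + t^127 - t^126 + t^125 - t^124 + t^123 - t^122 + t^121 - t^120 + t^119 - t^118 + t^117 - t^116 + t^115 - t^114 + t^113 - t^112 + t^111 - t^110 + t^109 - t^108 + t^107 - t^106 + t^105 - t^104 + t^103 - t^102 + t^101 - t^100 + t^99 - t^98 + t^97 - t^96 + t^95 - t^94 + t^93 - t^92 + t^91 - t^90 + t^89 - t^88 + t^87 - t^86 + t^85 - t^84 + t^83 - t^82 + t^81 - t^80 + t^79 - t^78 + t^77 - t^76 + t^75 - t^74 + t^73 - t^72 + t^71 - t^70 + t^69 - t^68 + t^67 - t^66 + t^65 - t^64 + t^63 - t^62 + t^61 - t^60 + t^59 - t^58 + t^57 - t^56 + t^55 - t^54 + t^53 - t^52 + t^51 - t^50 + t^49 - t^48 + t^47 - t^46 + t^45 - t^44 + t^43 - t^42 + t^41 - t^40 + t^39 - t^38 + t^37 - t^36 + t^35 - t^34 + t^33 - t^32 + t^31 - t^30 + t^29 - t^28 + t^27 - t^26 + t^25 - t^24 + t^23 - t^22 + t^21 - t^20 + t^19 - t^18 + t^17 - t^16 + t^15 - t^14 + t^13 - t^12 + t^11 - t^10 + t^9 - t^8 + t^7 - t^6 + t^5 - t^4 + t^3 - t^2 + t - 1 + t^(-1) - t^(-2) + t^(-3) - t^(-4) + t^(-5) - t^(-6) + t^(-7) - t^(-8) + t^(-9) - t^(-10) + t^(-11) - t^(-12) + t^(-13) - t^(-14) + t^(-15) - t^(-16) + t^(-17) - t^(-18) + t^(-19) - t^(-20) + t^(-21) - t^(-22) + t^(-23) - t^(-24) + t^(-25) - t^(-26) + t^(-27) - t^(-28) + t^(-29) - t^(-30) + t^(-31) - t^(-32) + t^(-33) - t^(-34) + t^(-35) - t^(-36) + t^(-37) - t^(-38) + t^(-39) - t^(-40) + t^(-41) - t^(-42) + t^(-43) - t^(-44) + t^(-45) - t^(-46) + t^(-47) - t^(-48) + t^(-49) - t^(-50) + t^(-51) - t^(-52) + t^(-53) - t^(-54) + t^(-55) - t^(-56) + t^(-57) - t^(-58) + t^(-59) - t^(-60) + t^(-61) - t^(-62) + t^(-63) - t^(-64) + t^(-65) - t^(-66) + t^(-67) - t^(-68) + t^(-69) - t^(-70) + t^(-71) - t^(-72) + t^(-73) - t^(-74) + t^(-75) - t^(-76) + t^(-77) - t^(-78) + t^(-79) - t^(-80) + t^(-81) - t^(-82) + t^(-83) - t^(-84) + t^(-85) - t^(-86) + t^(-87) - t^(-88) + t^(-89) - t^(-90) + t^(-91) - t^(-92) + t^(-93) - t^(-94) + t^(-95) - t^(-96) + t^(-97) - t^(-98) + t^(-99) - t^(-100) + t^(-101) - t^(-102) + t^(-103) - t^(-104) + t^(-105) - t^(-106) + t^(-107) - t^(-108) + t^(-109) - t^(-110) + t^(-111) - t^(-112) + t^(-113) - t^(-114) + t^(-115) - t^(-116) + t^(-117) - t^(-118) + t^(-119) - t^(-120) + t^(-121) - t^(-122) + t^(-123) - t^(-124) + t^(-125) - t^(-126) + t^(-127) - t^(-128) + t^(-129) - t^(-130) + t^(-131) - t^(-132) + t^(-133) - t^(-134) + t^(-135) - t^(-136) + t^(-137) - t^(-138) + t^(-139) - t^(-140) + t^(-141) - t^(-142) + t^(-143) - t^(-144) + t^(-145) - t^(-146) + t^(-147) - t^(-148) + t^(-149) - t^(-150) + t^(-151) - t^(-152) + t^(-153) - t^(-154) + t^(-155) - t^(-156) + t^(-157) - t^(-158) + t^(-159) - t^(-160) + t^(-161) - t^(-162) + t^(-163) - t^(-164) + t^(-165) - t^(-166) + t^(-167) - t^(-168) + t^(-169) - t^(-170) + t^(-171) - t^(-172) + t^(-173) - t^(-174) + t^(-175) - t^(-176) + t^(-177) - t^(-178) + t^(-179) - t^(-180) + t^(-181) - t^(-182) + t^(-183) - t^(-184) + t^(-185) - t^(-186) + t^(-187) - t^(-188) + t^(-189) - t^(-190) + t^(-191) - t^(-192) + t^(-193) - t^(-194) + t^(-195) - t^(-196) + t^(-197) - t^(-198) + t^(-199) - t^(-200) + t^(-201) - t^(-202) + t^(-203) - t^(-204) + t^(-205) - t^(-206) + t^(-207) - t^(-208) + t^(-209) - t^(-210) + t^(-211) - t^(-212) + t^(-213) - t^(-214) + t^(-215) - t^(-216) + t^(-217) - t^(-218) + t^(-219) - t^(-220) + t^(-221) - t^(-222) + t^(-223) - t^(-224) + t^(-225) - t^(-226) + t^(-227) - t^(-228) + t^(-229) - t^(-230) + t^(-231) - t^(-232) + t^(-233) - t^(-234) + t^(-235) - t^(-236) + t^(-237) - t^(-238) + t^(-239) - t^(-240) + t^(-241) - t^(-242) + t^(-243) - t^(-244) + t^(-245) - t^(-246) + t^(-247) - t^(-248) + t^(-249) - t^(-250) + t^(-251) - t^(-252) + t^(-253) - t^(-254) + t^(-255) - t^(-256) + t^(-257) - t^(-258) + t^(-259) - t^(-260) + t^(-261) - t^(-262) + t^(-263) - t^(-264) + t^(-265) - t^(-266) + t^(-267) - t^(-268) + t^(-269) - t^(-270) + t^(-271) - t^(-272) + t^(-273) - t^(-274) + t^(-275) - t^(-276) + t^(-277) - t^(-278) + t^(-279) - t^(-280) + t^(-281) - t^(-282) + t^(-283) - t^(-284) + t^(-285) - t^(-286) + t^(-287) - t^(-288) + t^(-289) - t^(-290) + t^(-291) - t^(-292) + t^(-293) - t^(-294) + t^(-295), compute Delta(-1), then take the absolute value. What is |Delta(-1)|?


Step 1: The polynomial has 591 terms with alternating signs, exponents from 295 down to -295.
Step 2: Substitute t = -1. The i-th term has coefficient (-1)^i and exponent (m-i),
  so its value is (-1)^i * (-1)^(m-i) = (-1)^m = -1 for every i.
Step 3: All 591 terms equal -1, so Delta(-1) = 591 * (-1) = -591
Step 4: |Delta(-1)| = 591

591


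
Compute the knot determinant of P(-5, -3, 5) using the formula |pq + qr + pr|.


Step 1: Compute pq + qr + pr.
pq = (-5)*(-3) = 15
qr = (-3)*5 = -15
pr = (-5)*5 = -25
pq + qr + pr = 15 + (-15) + (-25) = -25
Step 2: Take absolute value.
det(P(-5,-3,5)) = |-25| = 25

25


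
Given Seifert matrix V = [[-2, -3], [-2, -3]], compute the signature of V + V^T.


Step 1: V + V^T = [[-4, -5], [-5, -6]]
Step 2: trace = -10, det = -1
Step 3: Discriminant = (-10)^2 - 4*(-1) = 104
Step 4: Eigenvalues: 0.0990195, -10.099
Step 5: Signature = (# positive eigenvalues) - (# negative eigenvalues) = 0

0


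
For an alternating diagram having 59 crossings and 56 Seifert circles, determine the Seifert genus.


For alternating knots, g = (c - s + 1)/2.
= (59 - 56 + 1)/2
= 4/2 = 2

2


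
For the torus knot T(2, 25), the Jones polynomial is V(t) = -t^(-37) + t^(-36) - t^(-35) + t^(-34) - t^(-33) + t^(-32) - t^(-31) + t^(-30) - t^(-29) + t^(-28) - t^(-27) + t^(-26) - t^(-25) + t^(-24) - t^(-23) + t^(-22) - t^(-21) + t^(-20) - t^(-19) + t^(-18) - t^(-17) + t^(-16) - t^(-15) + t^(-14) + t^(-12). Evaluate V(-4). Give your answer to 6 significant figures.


Substituting t = -4 into V(t) = -t^(-37) + t^(-36) - t^(-35) + t^(-34) - t^(-33) + t^(-32) - t^(-31) + t^(-30) - t^(-29) + t^(-28) - t^(-27) + t^(-26) - t^(-25) + t^(-24) - t^(-23) + t^(-22) - t^(-21) + t^(-20) - t^(-19) + t^(-18) - t^(-17) + t^(-16) - t^(-15) + t^(-14) + t^(-12):
  (-)t^(-37) = 5.29396e-23
  (+)t^(-36) = 2.11758e-22
  (-)t^(-35) = 8.47033e-22
  (+)t^(-34) = 3.38813e-21
  (-)t^(-33) = 1.35525e-20
  (+)t^(-32) = 5.42101e-20
  (-)t^(-31) = 2.1684e-19
  (+)t^(-30) = 8.67362e-19
  (-)t^(-29) = 3.46945e-18
  (+)t^(-28) = 1.38778e-17
  (-)t^(-27) = 5.55112e-17
  (+)t^(-26) = 2.22045e-16
  (-)t^(-25) = 8.88178e-16
  (+)t^(-24) = 3.55271e-15
  (-)t^(-23) = 1.42109e-14
  (+)t^(-22) = 5.68434e-14
  (-)t^(-21) = 2.27374e-13
  (+)t^(-20) = 9.09495e-13
  (-)t^(-19) = 3.63798e-12
  (+)t^(-18) = 1.45519e-11
  (-)t^(-17) = 5.82077e-11
  (+)t^(-16) = 2.32831e-10
  (-)t^(-15) = 9.31323e-10
  (+)t^(-14) = 3.72529e-09
  (+)t^(-12) = 5.96046e-08
Sum = (5.29396e-23) + (2.11758e-22) + (8.47033e-22) + (3.38813e-21) + (1.35525e-20) + (5.42101e-20) + (2.1684e-19) + (8.67362e-19) + (3.46945e-18) + (1.38778e-17) + (5.55112e-17) + (2.22045e-16) + (8.88178e-16) + (3.55271e-15) + (1.42109e-14) + (5.68434e-14) + (2.27374e-13) + (9.09495e-13) + (3.63798e-12) + (1.45519e-11) + (5.82077e-11) + (2.32831e-10) + (9.31323e-10) + (3.72529e-09) + (5.96046e-08)
= 6.457169851e-08
Rounded to 6 significant figures: 6.45717e-08

6.45717e-08


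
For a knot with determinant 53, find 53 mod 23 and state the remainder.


Step 1: A knot is p-colorable if and only if p divides its determinant.
Step 2: Compute 53 mod 23.
53 = 2 * 23 + 7
Step 3: 53 mod 23 = 7
Step 4: The knot is 23-colorable: no

7


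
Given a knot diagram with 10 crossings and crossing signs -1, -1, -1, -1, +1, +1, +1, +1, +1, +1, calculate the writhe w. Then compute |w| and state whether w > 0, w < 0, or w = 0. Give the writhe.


Step 1: Count positive crossings (+1).
Positive crossings: 6
Step 2: Count negative crossings (-1).
Negative crossings: 4
Step 3: Writhe = (positive) - (negative)
w = 6 - 4 = 2
Step 4: |w| = 2, and w is positive

2


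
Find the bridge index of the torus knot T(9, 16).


The bridge number of T(p,q) is min(p,q).
min(9, 16) = 9

9


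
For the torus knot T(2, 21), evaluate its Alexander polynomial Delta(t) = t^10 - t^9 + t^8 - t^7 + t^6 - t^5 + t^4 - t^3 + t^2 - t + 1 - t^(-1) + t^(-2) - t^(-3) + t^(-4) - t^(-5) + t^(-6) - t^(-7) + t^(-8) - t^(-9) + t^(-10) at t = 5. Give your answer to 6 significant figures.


Substituting t = 5 into Delta(t) = t^10 - t^9 + t^8 - t^7 + t^6 - t^5 + t^4 - t^3 + t^2 - t + 1 - t^(-1) + t^(-2) - t^(-3) + t^(-4) - t^(-5) + t^(-6) - t^(-7) + t^(-8) - t^(-9) + t^(-10):
Term values: (9765625) + (-1953125) + (390625) + (-78125) + (15625) + (-3125) + (625) + (-125) + (25) + (-5) + (1) + (-0.2) + (0.04) + (-0.008) + (0.0016) + (-0.00032) + (6.4e-05) + (-1.28e-05) + (2.56e-06) + (-5.12e-07) + (1.024e-07)
Sum = 8138020.833
Rounded to 6 significant figures: 8.13802e+06

8.13802e+06


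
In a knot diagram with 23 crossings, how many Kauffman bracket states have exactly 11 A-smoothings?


We choose which 11 of 23 crossings get A-smoothings.
C(23, 11) = 23! / (11! * 12!)
= 1352078

1352078


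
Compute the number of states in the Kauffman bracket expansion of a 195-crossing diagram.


Each crossing contributes 2 choices (A-smoothing or B-smoothing).
Total states = 2^195 = 50216813883093446110686315385661331328818843555712276103168

50216813883093446110686315385661331328818843555712276103168


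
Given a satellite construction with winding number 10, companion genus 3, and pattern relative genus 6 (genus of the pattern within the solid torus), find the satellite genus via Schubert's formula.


Schubert: g(satellite) = g_rel(pattern) + |winding| * g(companion),
where g_rel(pattern) is the genus of the pattern relative to the solid torus.
= 6 + 10 * 3
= 6 + 30 = 36

36


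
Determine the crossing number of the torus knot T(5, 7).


For a torus knot T(p, q) with gcd(p,q)=1,
the crossing number is min(p*(q-1), q*(p-1)).
p*(q-1) = 5*6 = 30
q*(p-1) = 7*4 = 28
min(30, 28) = 28

28


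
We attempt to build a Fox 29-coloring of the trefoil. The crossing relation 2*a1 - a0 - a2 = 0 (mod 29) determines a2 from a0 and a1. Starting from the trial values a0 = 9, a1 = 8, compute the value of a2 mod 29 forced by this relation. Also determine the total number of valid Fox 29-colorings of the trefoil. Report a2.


Step 1: Apply the given crossing relation 2*a1 - a0 - a2 = 0 (mod 29).
  a2 = 2*a1 - a0 mod 29
  a2 = 2*8 - 9 mod 29
  a2 = 16 - 9 mod 29
  a2 = 7 mod 29 = 7
Step 2: The trefoil has determinant 3.
  Number of Fox p-colorings (p prime) is p^2 if p = 3, else p.
  Since 29 does not divide 3, only trivial (constant) colorings exist.
  (So the trial a0 = 9, a1 = 8 with a0 != a1 does NOT extend to a valid coloring of the whole trefoil: the other two crossing relations require 3*(a1 - a0) = 0 (mod 29), which fails.)
  Total colorings = 29
Step 3: a2 = 7, total Fox 29-colorings = 29

7


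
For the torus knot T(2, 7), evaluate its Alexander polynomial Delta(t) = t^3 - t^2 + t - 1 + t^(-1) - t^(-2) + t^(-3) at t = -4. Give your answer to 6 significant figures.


Substituting t = -4 into Delta(t) = t^3 - t^2 + t - 1 + t^(-1) - t^(-2) + t^(-3):
Term values: (-64) + (-16) + (-4) + (-1) + (-0.25) + (-0.0625) + (-0.015625)
Sum = -85.328125
Rounded to 6 significant figures: -85.3281

-85.3281


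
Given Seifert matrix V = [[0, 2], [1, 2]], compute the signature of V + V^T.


Step 1: V + V^T = [[0, 3], [3, 4]]
Step 2: trace = 4, det = -9
Step 3: Discriminant = 4^2 - 4*(-9) = 52
Step 4: Eigenvalues: 5.60555, -1.60555
Step 5: Signature = (# positive eigenvalues) - (# negative eigenvalues) = 0

0


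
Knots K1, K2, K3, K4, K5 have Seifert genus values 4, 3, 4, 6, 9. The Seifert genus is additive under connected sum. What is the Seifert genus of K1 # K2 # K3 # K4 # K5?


The Seifert genus is additive under connected sum.
Seifert genus(K1 # K2 # K3 # K4 # K5) = (4) + (3) + (4) + (6) + (9)
= 26

26


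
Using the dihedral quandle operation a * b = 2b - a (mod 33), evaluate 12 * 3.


12 * 3 = 2*3 - 12 mod 33
= 6 - 12 mod 33
= -6 mod 33 = 27

27


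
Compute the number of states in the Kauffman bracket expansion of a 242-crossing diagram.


Each crossing contributes 2 choices (A-smoothing or B-smoothing).
Total states = 2^242 = 7067388259113537318333190002971674063309935587502475832486424805170479104

7067388259113537318333190002971674063309935587502475832486424805170479104


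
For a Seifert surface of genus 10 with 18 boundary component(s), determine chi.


chi = 2 - 2g - b
= 2 - 2*10 - 18
= 2 - 20 - 18 = -36

-36


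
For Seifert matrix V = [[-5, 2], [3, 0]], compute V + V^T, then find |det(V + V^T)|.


Step 1: Form V + V^T where V = [[-5, 2], [3, 0]]
  V^T = [[-5, 3], [2, 0]]
  V + V^T = [[-10, 5], [5, 0]]
Step 2: det(V + V^T) = (-10)*0 - 5*5
  = 0 - 25 = -25
Step 3: Knot determinant = |det(V + V^T)| = |-25| = 25

25


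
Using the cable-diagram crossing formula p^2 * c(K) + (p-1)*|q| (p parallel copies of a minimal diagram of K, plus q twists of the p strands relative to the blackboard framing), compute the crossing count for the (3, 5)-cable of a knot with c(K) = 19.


Step 1: Each of the c(K) crossings of the companion diagram becomes p*p = p^2 crossings among the p parallel strands, and each of the |q| twists s_1 s_2 ... s_(p-1) adds (p-1) crossings.
  Crossings = p^2 * c(K) + (p-1)*|q|
Step 2: = 3^2 * 19 + (3-1)*5
Step 3: = 9*19 + 2*5
Step 4: = 171 + 10 = 181

181


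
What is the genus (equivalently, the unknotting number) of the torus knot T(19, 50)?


For a torus knot T(p,q), both the unknotting number and genus equal (p-1)(q-1)/2.
= (19-1)(50-1)/2
= 18*49/2
= 882/2 = 441

441


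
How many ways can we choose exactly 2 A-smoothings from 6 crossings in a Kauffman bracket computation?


We choose which 2 of 6 crossings get A-smoothings.
C(6, 2) = 6! / (2! * 4!)
= 15

15


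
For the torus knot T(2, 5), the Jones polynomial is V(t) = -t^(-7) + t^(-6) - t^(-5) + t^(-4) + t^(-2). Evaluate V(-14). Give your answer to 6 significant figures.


Substituting t = -14 into V(t) = -t^(-7) + t^(-6) - t^(-5) + t^(-4) + t^(-2):
  (-)t^(-7) = 9.48645e-09
  (+)t^(-6) = 1.3281e-07
  (-)t^(-5) = 1.85934e-06
  (+)t^(-4) = 2.60308e-05
  (+)t^(-2) = 0.00510204
Sum = (9.48645e-09) + (1.3281e-07) + (1.85934e-06) + (2.60308e-05) + (0.00510204)
= 0.005130073278
Rounded to 6 significant figures: 0.00513007

0.00513007


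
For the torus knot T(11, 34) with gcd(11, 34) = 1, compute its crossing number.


For a torus knot T(p, q) with gcd(p,q)=1,
the crossing number is min(p*(q-1), q*(p-1)).
p*(q-1) = 11*33 = 363
q*(p-1) = 34*10 = 340
min(363, 340) = 340

340


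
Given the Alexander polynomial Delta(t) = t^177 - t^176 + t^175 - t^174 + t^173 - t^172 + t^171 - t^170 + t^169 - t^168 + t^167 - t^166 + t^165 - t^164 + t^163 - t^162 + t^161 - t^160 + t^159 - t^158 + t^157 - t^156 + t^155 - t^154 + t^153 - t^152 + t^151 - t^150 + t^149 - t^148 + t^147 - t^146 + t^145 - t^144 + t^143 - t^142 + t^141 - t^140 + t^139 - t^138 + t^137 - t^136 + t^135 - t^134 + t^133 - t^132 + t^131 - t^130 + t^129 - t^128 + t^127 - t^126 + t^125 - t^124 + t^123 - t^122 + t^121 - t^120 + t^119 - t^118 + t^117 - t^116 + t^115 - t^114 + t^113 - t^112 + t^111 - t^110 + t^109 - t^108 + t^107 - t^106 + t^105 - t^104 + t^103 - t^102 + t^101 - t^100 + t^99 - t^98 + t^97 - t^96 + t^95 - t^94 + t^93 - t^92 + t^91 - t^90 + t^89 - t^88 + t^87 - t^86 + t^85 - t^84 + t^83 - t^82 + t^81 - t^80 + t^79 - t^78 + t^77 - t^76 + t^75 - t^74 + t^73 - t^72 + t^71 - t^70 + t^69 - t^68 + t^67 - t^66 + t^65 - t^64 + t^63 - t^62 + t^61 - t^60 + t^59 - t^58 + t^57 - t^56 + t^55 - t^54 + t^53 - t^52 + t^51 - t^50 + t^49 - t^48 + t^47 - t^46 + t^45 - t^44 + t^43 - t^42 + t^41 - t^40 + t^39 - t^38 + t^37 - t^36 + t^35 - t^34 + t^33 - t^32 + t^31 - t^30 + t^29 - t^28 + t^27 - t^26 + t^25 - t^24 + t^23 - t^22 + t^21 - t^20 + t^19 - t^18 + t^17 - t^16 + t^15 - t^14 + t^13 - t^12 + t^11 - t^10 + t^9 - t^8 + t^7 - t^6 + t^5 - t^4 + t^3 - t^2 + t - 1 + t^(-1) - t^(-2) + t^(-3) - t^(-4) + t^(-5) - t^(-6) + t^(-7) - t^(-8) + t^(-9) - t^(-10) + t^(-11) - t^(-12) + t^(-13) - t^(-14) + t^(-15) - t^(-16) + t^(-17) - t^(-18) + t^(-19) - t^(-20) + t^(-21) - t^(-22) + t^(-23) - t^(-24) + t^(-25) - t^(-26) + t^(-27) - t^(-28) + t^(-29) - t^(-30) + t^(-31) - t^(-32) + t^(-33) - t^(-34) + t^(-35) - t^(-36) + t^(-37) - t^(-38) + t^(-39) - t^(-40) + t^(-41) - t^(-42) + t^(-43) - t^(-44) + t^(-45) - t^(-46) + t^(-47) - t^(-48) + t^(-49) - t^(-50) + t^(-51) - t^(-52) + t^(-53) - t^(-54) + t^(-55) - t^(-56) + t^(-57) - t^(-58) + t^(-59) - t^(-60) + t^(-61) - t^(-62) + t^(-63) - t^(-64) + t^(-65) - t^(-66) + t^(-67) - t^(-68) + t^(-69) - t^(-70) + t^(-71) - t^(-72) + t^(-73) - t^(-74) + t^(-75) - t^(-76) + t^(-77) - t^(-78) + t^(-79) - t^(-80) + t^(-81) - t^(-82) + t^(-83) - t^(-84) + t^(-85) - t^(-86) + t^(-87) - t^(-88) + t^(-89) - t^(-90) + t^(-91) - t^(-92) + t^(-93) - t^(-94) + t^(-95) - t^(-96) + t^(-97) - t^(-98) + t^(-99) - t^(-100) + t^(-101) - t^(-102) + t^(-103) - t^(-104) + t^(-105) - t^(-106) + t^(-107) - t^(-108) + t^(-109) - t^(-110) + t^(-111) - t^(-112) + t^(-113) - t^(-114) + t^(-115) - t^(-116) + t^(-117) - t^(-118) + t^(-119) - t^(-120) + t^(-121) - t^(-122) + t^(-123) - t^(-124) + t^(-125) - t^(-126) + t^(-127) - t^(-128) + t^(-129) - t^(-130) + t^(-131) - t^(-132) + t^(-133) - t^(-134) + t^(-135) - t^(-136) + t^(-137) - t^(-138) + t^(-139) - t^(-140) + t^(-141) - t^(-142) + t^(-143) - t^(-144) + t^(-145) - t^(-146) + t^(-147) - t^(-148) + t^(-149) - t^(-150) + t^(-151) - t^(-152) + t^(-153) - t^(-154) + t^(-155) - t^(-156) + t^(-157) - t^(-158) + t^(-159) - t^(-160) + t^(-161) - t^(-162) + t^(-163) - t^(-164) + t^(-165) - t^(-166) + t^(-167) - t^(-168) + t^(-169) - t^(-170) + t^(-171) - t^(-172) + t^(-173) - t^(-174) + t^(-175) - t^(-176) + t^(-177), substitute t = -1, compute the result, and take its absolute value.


Step 1: The polynomial has 355 terms with alternating signs, exponents from 177 down to -177.
Step 2: Substitute t = -1. The i-th term has coefficient (-1)^i and exponent (m-i),
  so its value is (-1)^i * (-1)^(m-i) = (-1)^m = -1 for every i.
Step 3: All 355 terms equal -1, so Delta(-1) = 355 * (-1) = -355
Step 4: |Delta(-1)| = 355

355


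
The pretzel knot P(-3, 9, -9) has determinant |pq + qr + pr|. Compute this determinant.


Step 1: Compute pq + qr + pr.
pq = (-3)*9 = -27
qr = 9*(-9) = -81
pr = (-3)*(-9) = 27
pq + qr + pr = -27 + (-81) + 27 = -81
Step 2: Take absolute value.
det(P(-3,9,-9)) = |-81| = 81

81


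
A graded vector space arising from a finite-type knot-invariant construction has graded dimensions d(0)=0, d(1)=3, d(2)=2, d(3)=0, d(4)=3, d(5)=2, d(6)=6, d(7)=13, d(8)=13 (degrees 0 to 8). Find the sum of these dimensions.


Total dimension = d(0) + d(1) + ... + d(8)
= 0 + 3 + 2 + 0 + 3 + 2 + 6 + 13 + 13
= 42

42


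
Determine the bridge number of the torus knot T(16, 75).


The bridge number of T(p,q) is min(p,q).
min(16, 75) = 16

16


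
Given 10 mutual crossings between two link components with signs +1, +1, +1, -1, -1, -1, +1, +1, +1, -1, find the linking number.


Step 1: Count positive crossings: 6
Step 2: Count negative crossings: 4
Step 3: Sum of signs = 6 - 4 = 2
Step 4: Linking number = sum/2 = 2/2 = 1

1


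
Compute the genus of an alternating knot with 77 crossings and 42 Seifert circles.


For alternating knots, g = (c - s + 1)/2.
= (77 - 42 + 1)/2
= 36/2 = 18

18


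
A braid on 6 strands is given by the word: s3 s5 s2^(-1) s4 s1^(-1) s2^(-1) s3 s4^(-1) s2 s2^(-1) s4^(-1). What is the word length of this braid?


The word length counts the number of generators (including inverses).
Listing each generator: s3, s5, s2^(-1), s4, s1^(-1), s2^(-1), s3, s4^(-1), s2, s2^(-1), s4^(-1)
There are 11 generators in this braid word.

11


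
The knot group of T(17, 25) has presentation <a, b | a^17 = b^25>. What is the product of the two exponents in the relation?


The relation is a^17 = b^25.
Product of exponents = 17 * 25
= 425

425


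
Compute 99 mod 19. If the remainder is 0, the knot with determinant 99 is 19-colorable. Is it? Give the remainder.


Step 1: A knot is p-colorable if and only if p divides its determinant.
Step 2: Compute 99 mod 19.
99 = 5 * 19 + 4
Step 3: 99 mod 19 = 4
Step 4: The knot is 19-colorable: no

4


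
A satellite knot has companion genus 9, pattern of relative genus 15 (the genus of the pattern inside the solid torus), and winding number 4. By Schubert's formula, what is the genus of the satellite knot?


Schubert: g(satellite) = g_rel(pattern) + |winding| * g(companion),
where g_rel(pattern) is the genus of the pattern relative to the solid torus.
= 15 + 4 * 9
= 15 + 36 = 51

51


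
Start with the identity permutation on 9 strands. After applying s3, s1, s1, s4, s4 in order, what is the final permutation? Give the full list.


Starting with identity [1, 2, 3, 4, 5, 6, 7, 8, 9].
Apply generators in sequence:
  After s3: [1, 2, 4, 3, 5, 6, 7, 8, 9]
  After s1: [2, 1, 4, 3, 5, 6, 7, 8, 9]
  After s1: [1, 2, 4, 3, 5, 6, 7, 8, 9]
  After s4: [1, 2, 4, 5, 3, 6, 7, 8, 9]
  After s4: [1, 2, 4, 3, 5, 6, 7, 8, 9]
Final permutation: [1, 2, 4, 3, 5, 6, 7, 8, 9]

[1, 2, 4, 3, 5, 6, 7, 8, 9]


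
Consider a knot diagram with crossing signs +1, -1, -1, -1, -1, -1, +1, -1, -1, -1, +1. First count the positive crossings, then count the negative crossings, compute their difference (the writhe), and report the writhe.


Step 1: Count positive crossings (+1).
Positive crossings: 3
Step 2: Count negative crossings (-1).
Negative crossings: 8
Step 3: Writhe = (positive) - (negative)
w = 3 - 8 = -5
Step 4: |w| = 5, and w is negative

-5


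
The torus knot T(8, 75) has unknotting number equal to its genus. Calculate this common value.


For a torus knot T(p,q), both the unknotting number and genus equal (p-1)(q-1)/2.
= (8-1)(75-1)/2
= 7*74/2
= 518/2 = 259

259


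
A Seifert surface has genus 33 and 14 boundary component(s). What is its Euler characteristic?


chi = 2 - 2g - b
= 2 - 2*33 - 14
= 2 - 66 - 14 = -78

-78


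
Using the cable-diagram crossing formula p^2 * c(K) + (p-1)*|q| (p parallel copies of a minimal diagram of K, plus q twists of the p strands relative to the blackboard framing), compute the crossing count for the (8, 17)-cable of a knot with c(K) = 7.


Step 1: Each of the c(K) crossings of the companion diagram becomes p*p = p^2 crossings among the p parallel strands, and each of the |q| twists s_1 s_2 ... s_(p-1) adds (p-1) crossings.
  Crossings = p^2 * c(K) + (p-1)*|q|
Step 2: = 8^2 * 7 + (8-1)*17
Step 3: = 64*7 + 7*17
Step 4: = 448 + 119 = 567

567


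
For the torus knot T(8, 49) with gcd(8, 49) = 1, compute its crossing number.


For a torus knot T(p, q) with gcd(p,q)=1,
the crossing number is min(p*(q-1), q*(p-1)).
p*(q-1) = 8*48 = 384
q*(p-1) = 49*7 = 343
min(384, 343) = 343

343


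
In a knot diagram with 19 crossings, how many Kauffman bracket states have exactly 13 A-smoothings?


We choose which 13 of 19 crossings get A-smoothings.
C(19, 13) = 19! / (13! * 6!)
= 27132

27132


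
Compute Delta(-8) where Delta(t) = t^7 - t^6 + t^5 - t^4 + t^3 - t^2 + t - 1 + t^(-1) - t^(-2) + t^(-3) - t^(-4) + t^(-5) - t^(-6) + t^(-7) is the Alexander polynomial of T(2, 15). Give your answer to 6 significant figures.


Substituting t = -8 into Delta(t) = t^7 - t^6 + t^5 - t^4 + t^3 - t^2 + t - 1 + t^(-1) - t^(-2) + t^(-3) - t^(-4) + t^(-5) - t^(-6) + t^(-7):
Term values: (-2097152) + (-262144) + (-32768) + (-4096) + (-512) + (-64) + (-8) + (-1) + (-0.125) + (-0.015625) + (-0.00195312) + (-0.000244141) + (-3.05176e-05) + (-3.8147e-06) + (-4.76837e-07)
Sum = -2396745.143
Rounded to 6 significant figures: -2.39675e+06

-2.39675e+06


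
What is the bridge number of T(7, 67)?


The bridge number of T(p,q) is min(p,q).
min(7, 67) = 7

7


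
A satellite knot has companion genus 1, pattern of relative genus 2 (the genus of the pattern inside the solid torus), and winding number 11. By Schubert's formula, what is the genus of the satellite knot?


Schubert: g(satellite) = g_rel(pattern) + |winding| * g(companion),
where g_rel(pattern) is the genus of the pattern relative to the solid torus.
= 2 + 11 * 1
= 2 + 11 = 13

13


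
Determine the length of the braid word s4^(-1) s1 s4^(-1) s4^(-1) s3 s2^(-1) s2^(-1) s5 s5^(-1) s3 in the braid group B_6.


The word length counts the number of generators (including inverses).
Listing each generator: s4^(-1), s1, s4^(-1), s4^(-1), s3, s2^(-1), s2^(-1), s5, s5^(-1), s3
There are 10 generators in this braid word.

10


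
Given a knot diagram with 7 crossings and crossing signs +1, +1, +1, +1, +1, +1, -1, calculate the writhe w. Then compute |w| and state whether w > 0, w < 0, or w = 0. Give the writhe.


Step 1: Count positive crossings (+1).
Positive crossings: 6
Step 2: Count negative crossings (-1).
Negative crossings: 1
Step 3: Writhe = (positive) - (negative)
w = 6 - 1 = 5
Step 4: |w| = 5, and w is positive

5


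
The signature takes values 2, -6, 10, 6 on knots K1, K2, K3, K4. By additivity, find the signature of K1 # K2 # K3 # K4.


The signature is additive under connected sum.
signature(K1 # K2 # K3 # K4) = (2) + (-6) + (10) + (6)
= 12

12


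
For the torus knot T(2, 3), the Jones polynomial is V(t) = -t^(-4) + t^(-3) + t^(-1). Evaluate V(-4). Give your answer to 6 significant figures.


Substituting t = -4 into V(t) = -t^(-4) + t^(-3) + t^(-1):
  (-)t^(-4) = -0.00390625
  (+)t^(-3) = -0.015625
  (+)t^(-1) = -0.25
Sum = (-0.00390625) + (-0.015625) + (-0.25)
= -0.26953125
Rounded to 6 significant figures: -0.269531

-0.269531


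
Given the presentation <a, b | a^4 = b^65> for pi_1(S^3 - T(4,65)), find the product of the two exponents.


The relation is a^4 = b^65.
Product of exponents = 4 * 65
= 260

260


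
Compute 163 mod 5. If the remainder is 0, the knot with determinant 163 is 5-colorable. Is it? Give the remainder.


Step 1: A knot is p-colorable if and only if p divides its determinant.
Step 2: Compute 163 mod 5.
163 = 32 * 5 + 3
Step 3: 163 mod 5 = 3
Step 4: The knot is 5-colorable: no

3


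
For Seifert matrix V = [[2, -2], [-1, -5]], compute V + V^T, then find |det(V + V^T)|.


Step 1: Form V + V^T where V = [[2, -2], [-1, -5]]
  V^T = [[2, -1], [-2, -5]]
  V + V^T = [[4, -3], [-3, -10]]
Step 2: det(V + V^T) = 4*(-10) - (-3)*(-3)
  = -40 - 9 = -49
Step 3: Knot determinant = |det(V + V^T)| = |-49| = 49

49


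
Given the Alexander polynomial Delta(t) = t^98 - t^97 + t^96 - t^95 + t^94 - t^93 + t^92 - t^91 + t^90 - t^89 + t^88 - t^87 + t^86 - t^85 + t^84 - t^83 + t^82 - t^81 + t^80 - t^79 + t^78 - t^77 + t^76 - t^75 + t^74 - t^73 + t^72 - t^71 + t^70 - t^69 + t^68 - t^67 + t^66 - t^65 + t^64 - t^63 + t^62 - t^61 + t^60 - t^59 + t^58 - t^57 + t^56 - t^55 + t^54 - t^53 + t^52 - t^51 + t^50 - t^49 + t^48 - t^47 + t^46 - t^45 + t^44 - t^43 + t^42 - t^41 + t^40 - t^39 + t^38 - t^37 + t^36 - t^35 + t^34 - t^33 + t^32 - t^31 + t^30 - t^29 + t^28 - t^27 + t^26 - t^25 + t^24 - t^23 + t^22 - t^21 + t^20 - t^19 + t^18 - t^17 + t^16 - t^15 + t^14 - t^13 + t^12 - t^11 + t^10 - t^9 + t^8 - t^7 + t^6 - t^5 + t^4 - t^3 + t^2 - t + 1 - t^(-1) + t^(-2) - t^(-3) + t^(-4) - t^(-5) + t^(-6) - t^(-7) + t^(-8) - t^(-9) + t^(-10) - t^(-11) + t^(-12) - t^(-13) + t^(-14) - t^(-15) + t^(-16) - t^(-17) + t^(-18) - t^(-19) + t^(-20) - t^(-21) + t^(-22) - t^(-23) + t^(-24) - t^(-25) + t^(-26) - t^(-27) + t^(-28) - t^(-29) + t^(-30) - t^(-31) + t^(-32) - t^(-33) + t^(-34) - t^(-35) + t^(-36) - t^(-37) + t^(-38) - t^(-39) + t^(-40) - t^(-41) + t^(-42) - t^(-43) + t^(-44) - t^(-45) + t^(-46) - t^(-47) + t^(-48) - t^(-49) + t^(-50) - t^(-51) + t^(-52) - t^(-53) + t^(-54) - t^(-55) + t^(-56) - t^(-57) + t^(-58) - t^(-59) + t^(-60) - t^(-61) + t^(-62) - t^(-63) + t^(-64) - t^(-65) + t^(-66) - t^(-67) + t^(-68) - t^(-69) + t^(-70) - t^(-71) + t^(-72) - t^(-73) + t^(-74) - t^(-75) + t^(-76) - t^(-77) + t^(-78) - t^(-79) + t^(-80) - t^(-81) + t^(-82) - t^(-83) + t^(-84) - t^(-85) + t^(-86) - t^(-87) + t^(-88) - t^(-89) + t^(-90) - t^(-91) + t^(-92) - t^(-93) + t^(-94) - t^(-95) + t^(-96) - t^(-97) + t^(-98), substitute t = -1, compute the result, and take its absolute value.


Step 1: The polynomial has 197 terms with alternating signs, exponents from 98 down to -98.
Step 2: Substitute t = -1. The i-th term has coefficient (-1)^i and exponent (m-i),
  so its value is (-1)^i * (-1)^(m-i) = (-1)^m = 1 for every i.
Step 3: All 197 terms equal 1, so Delta(-1) = 197 * (1) = 197
Step 4: |Delta(-1)| = 197

197


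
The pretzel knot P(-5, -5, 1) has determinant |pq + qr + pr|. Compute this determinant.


Step 1: Compute pq + qr + pr.
pq = (-5)*(-5) = 25
qr = (-5)*1 = -5
pr = (-5)*1 = -5
pq + qr + pr = 25 + (-5) + (-5) = 15
Step 2: Take absolute value.
det(P(-5,-5,1)) = |15| = 15

15


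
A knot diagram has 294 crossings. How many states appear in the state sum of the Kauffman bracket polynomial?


Each crossing contributes 2 choices (A-smoothing or B-smoothing).
Total states = 2^294 = 31828687130226345097944463881396533766429193651030253916189694521162207808802136034115584

31828687130226345097944463881396533766429193651030253916189694521162207808802136034115584


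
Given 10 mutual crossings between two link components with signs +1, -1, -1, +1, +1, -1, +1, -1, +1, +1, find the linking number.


Step 1: Count positive crossings: 6
Step 2: Count negative crossings: 4
Step 3: Sum of signs = 6 - 4 = 2
Step 4: Linking number = sum/2 = 2/2 = 1

1


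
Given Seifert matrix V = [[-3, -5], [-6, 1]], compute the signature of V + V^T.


Step 1: V + V^T = [[-6, -11], [-11, 2]]
Step 2: trace = -4, det = -133
Step 3: Discriminant = (-4)^2 - 4*(-133) = 548
Step 4: Eigenvalues: 9.7047, -13.7047
Step 5: Signature = (# positive eigenvalues) - (# negative eigenvalues) = 0

0


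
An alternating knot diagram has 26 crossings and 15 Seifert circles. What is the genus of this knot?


For alternating knots, g = (c - s + 1)/2.
= (26 - 15 + 1)/2
= 12/2 = 6

6


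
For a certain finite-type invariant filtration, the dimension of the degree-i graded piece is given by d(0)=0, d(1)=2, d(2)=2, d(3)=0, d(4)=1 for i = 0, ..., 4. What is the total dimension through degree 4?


Total dimension = d(0) + d(1) + ... + d(4)
= 0 + 2 + 2 + 0 + 1
= 5

5


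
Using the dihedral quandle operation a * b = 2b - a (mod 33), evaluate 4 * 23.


4 * 23 = 2*23 - 4 mod 33
= 46 - 4 mod 33
= 42 mod 33 = 9

9


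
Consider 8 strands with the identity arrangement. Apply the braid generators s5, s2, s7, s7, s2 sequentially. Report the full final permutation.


Starting with identity [1, 2, 3, 4, 5, 6, 7, 8].
Apply generators in sequence:
  After s5: [1, 2, 3, 4, 6, 5, 7, 8]
  After s2: [1, 3, 2, 4, 6, 5, 7, 8]
  After s7: [1, 3, 2, 4, 6, 5, 8, 7]
  After s7: [1, 3, 2, 4, 6, 5, 7, 8]
  After s2: [1, 2, 3, 4, 6, 5, 7, 8]
Final permutation: [1, 2, 3, 4, 6, 5, 7, 8]

[1, 2, 3, 4, 6, 5, 7, 8]


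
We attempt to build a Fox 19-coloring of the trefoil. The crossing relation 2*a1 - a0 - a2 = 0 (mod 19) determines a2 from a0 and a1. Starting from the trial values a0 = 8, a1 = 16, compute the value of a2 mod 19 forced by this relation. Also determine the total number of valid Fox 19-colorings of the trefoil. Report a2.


Step 1: Apply the given crossing relation 2*a1 - a0 - a2 = 0 (mod 19).
  a2 = 2*a1 - a0 mod 19
  a2 = 2*16 - 8 mod 19
  a2 = 32 - 8 mod 19
  a2 = 24 mod 19 = 5
Step 2: The trefoil has determinant 3.
  Number of Fox p-colorings (p prime) is p^2 if p = 3, else p.
  Since 19 does not divide 3, only trivial (constant) colorings exist.
  (So the trial a0 = 8, a1 = 16 with a0 != a1 does NOT extend to a valid coloring of the whole trefoil: the other two crossing relations require 3*(a1 - a0) = 0 (mod 19), which fails.)
  Total colorings = 19
Step 3: a2 = 5, total Fox 19-colorings = 19

5


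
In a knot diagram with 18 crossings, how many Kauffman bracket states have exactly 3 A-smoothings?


We choose which 3 of 18 crossings get A-smoothings.
C(18, 3) = 18! / (3! * 15!)
= 816

816


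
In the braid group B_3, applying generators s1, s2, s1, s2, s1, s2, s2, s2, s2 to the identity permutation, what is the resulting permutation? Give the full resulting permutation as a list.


Starting with identity [1, 2, 3].
Apply generators in sequence:
  After s1: [2, 1, 3]
  After s2: [2, 3, 1]
  After s1: [3, 2, 1]
  After s2: [3, 1, 2]
  After s1: [1, 3, 2]
  After s2: [1, 2, 3]
  After s2: [1, 3, 2]
  After s2: [1, 2, 3]
  After s2: [1, 3, 2]
Final permutation: [1, 3, 2]

[1, 3, 2]


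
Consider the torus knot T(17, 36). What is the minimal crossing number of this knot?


For a torus knot T(p, q) with gcd(p,q)=1,
the crossing number is min(p*(q-1), q*(p-1)).
p*(q-1) = 17*35 = 595
q*(p-1) = 36*16 = 576
min(595, 576) = 576

576


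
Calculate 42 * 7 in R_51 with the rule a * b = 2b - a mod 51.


42 * 7 = 2*7 - 42 mod 51
= 14 - 42 mod 51
= -28 mod 51 = 23

23


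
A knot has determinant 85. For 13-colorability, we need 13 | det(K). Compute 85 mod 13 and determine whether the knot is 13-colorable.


Step 1: A knot is p-colorable if and only if p divides its determinant.
Step 2: Compute 85 mod 13.
85 = 6 * 13 + 7
Step 3: 85 mod 13 = 7
Step 4: The knot is 13-colorable: no

7


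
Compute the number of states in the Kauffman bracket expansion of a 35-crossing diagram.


Each crossing contributes 2 choices (A-smoothing or B-smoothing).
Total states = 2^35 = 34359738368

34359738368


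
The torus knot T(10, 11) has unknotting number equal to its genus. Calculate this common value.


For a torus knot T(p,q), both the unknotting number and genus equal (p-1)(q-1)/2.
= (10-1)(11-1)/2
= 9*10/2
= 90/2 = 45

45


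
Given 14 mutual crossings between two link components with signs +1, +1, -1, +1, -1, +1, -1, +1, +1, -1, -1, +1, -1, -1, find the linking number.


Step 1: Count positive crossings: 7
Step 2: Count negative crossings: 7
Step 3: Sum of signs = 7 - 7 = 0
Step 4: Linking number = sum/2 = 0/2 = 0

0


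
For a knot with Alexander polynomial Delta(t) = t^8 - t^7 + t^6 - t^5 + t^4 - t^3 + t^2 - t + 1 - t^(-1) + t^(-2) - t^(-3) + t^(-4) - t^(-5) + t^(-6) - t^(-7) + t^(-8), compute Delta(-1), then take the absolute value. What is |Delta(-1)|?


Step 1: The polynomial has 17 terms with alternating signs, exponents from 8 down to -8.
Step 2: Substitute t = -1. The i-th term has coefficient (-1)^i and exponent (m-i),
  so its value is (-1)^i * (-1)^(m-i) = (-1)^m = 1 for every i.
Step 3: All 17 terms equal 1, so Delta(-1) = 17 * (1) = 17
Step 4: |Delta(-1)| = 17

17


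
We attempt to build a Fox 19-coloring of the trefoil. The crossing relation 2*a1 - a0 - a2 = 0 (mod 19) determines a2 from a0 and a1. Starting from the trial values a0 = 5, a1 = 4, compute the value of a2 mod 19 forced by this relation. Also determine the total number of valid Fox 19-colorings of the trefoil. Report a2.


Step 1: Apply the given crossing relation 2*a1 - a0 - a2 = 0 (mod 19).
  a2 = 2*a1 - a0 mod 19
  a2 = 2*4 - 5 mod 19
  a2 = 8 - 5 mod 19
  a2 = 3 mod 19 = 3
Step 2: The trefoil has determinant 3.
  Number of Fox p-colorings (p prime) is p^2 if p = 3, else p.
  Since 19 does not divide 3, only trivial (constant) colorings exist.
  (So the trial a0 = 5, a1 = 4 with a0 != a1 does NOT extend to a valid coloring of the whole trefoil: the other two crossing relations require 3*(a1 - a0) = 0 (mod 19), which fails.)
  Total colorings = 19
Step 3: a2 = 3, total Fox 19-colorings = 19

3


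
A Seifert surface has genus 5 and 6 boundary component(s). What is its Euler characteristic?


chi = 2 - 2g - b
= 2 - 2*5 - 6
= 2 - 10 - 6 = -14

-14


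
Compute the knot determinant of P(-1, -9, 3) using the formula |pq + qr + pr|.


Step 1: Compute pq + qr + pr.
pq = (-1)*(-9) = 9
qr = (-9)*3 = -27
pr = (-1)*3 = -3
pq + qr + pr = 9 + (-27) + (-3) = -21
Step 2: Take absolute value.
det(P(-1,-9,3)) = |-21| = 21

21


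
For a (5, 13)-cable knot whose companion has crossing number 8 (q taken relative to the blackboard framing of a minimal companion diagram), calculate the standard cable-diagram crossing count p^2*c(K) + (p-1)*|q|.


Step 1: Each of the c(K) crossings of the companion diagram becomes p*p = p^2 crossings among the p parallel strands, and each of the |q| twists s_1 s_2 ... s_(p-1) adds (p-1) crossings.
  Crossings = p^2 * c(K) + (p-1)*|q|
Step 2: = 5^2 * 8 + (5-1)*13
Step 3: = 25*8 + 4*13
Step 4: = 200 + 52 = 252

252


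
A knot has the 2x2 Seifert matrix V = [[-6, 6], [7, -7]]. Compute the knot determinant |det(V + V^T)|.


Step 1: Form V + V^T where V = [[-6, 6], [7, -7]]
  V^T = [[-6, 7], [6, -7]]
  V + V^T = [[-12, 13], [13, -14]]
Step 2: det(V + V^T) = (-12)*(-14) - 13*13
  = 168 - 169 = -1
Step 3: Knot determinant = |det(V + V^T)| = |-1| = 1

1
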